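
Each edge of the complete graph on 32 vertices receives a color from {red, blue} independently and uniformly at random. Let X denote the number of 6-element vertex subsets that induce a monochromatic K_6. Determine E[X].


Let X = Σ_S X_S over the C(32, 6) = 906192 subsets S of size 6, where X_S = 1 if the K_6 on S is monochromatic.
For a fixed S, the K_6 on S has C(6, 2) = 15 edges. P[all 15 edges red] = (1/2)^15, and likewise for blue, so P[monochromatic] = 2·(1/2)^15 = 2^{1 − 15} = 1/16384.
By linearity: E[X] = C(32, 6) · 2^{1 − 15} = 906192 · 1/16384 = 56637/1024.
Numerically: E[X] ≈ 55.310.

E[X] = C(32,6)·2^(1−C(6,2)) = 56637/1024 ≈ 55.310.


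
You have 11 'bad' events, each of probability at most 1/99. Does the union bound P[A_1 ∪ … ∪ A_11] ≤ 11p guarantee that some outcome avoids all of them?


Union bound: P[∪_{i=1}^{11} A_i] ≤ Σ_i P[A_i] ≤ 11·p = 11·(1/99) = 1/9.
Numerically: 1/9 ≈ 0.111111.
Is 1/9 < 1? YES.
Since P[∪ A_i] ≤ 1/9 < 1, the complement has P[∩ A_i^c] ≥ 1 − 1/9 = 8/9 > 0, so some outcome avoids every A_i.

11·p = 1/9 ≈ 0.111111; existence CERTIFIED by the union bound.


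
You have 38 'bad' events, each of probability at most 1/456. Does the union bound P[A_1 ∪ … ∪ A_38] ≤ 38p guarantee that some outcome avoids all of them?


Union bound: P[∪_{i=1}^{38} A_i] ≤ Σ_i P[A_i] ≤ 38·p = 38·(1/456) = 1/12.
Numerically: 1/12 ≈ 0.0833333.
Is 1/12 < 1? YES.
Since P[∪ A_i] ≤ 1/12 < 1, the complement has P[∩ A_i^c] ≥ 1 − 1/12 = 11/12 > 0, so some outcome avoids every A_i.

38·p = 1/12 ≈ 0.0833333; existence CERTIFIED by the union bound.


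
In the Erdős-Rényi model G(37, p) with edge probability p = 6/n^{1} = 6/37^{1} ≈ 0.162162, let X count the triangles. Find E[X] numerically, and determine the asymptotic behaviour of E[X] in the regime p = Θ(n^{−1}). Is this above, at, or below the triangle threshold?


Number of potential triangles: C(37, 3) = 7770.
Each occurs with probability p³ ≈ (0.162162)³ ≈ 4.26430814e-03.
By linearity: E[X] = C(37, 3)·p³ ≈ 7770 · 4.26430814e-03 ≈ 33.133674.
Here α = 1, so p = 6/n is exactly at the triangle threshold p ~ 1/n. Asymptotically E[X] → c³/6 = 6³/6 = 36 ≈ 36.000000, a bounded constant. In this regime the triangle count is asymptotically Poisson(c³/6).

E[X] ≈ 33.133674; in regime p = Θ(1/n^{1}) E[X] stays bounded (at the triangle threshold p ~ 1/n).


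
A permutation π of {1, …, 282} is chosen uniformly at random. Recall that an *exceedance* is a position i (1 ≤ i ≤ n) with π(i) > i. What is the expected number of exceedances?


Write X = Σ_{i=1}^{282} X_i, where X_i = 1_{π(i) > i}.
For each fixed i, π(i) is uniform over {1, …, 282} (marginal of a uniform permutation), so P[π(i) > i] = (n − i)/n. Summing: Σ_{i=1}^{282} (n − i)/n = (0 + 1 + … + 281)/282 = 282(282 − 1)/(2·282) = (282 − 1)/2.
Hence E[X] = Σ_{i=1}^{282} (282 − i)/282 = 281/2 ≈ 140.500.

E[X] = 281/2 = 140.500.


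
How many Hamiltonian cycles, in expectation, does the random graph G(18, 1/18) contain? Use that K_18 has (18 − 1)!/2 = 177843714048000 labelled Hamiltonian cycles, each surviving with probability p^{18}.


K_18 has (18 − 1)!/2 = 177843714048000 labelled Hamiltonian cycles.
For each such Hamiltonian cycle H, let X_H = 1 if all 18 edges of H are present in G. Then P[X_H = 1] = p^{18} = (1/18)^{18} = 1/39346408075296537575424.
Summing the indicators: E[X] = Σ_H E[X_H] = 177843714048000 · p^{18} = 177843714048000 · 1/39346408075296537575424 = 14889875/3294258113514384.
Numerically: E[X] ≈ 4.52e-09.

E[X] = 177843714048000 · (1/18)^{18} = 14889875/3294258113514384 ≈ 4.52e-09.


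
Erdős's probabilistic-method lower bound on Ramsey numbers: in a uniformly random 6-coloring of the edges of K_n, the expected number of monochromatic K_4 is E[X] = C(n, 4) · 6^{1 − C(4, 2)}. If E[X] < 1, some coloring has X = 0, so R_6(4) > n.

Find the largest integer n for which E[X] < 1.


We need C(n, 4) · 6^{1 − 6} < 1, i.e. C(n, 4) < 6^{6 − 1} = 7776.
Check values of n near the boundary:
  n = 18: C(18, 4) = 3060; 3060 < 7776? YES
  n = 19: C(19, 4) = 3876; 3876 < 7776? YES
  n = 20: C(20, 4) = 4845; 4845 < 7776? YES
  n = 21: C(21, 4) = 5985; 5985 < 7776? YES
  n = 22: C(22, 4) = 7315; 7315 < 7776? YES
  n = 23: C(23, 4) = 8855; 8855 < 7776? NO
The largest n with C(n, 4) < 7776 is n = 22 (where E[X] = 7315/7776 ≈ 0.9407). Hence R_6(4) > 22, i.e. R_6(4) ≥ 23.

Largest n = 22; hence R_6(4) > 22.


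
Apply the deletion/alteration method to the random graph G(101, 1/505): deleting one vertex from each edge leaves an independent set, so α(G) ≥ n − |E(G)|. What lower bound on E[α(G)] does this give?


E[|E(G)|] = C(101, 2)·p = 5050 · (1/505) = 10.
E[α(G)] ≥ n − E[|E(G)|] = 101 − 10 = 91.
Numerically: ≈ 91.00000.
(This is only a lower bound; the true E[α(G)] may be larger.)

E[α(G)] ≥ 91 ≈ 91.00000.


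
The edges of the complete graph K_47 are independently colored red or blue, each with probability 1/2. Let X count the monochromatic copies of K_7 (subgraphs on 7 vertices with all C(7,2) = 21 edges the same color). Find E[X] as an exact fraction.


Let X = Σ_S X_S over the C(47, 7) = 62891499 subsets S of size 7, where X_S = 1 if the K_7 on S is monochromatic.
For a fixed S, the K_7 on S has C(7, 2) = 21 edges. P[all 21 edges red] = (1/2)^21, and likewise for blue, so P[monochromatic] = 2·(1/2)^21 = 2^{1 − 21} = 1/1048576.
By linearity of expectation: E[X] = C(47, 7) · 2^{1 − 21} = 62891499 · 1/1048576 = 62891499/1048576.
Numerically: E[X] ≈ 59.978.

E[X] = C(47,7)·2^(1−C(7,2)) = 62891499/1048576 ≈ 59.978.


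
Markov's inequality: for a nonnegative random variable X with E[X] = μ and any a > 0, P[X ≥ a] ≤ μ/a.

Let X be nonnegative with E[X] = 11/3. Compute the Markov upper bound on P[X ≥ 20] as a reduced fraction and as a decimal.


μ = E[X] = 11/3, a = 20.
Markov: P[X ≥ 20] ≤ μ/a = (11/3)/20 = 11/60.
Numerically: ≈ 0.183333.
(Since a = 20 > μ = 3.666667, the bound 11/60 is < 1 and informative.)

P[X ≥ 20] ≤ 11/60 ≈ 0.183333.


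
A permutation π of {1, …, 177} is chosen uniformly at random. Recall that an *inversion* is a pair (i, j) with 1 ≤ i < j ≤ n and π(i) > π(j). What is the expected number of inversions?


Write X = Σ X_I over the C(177, 2) = 15576 pairs i < j, with X_I the indicator of one inversion.
There are 15576 indicators.
For each fixed pair i < j, the values π(i) and π(j) are two distinct elements of {1, …, 177} in uniformly random order; by symmetry P[π(i) > π(j)] = 1/2.
By linearity: E[X] = 15576 · (1/2) = C(177, 2) · (1/2) = 15576/2 = 7788 ≈ 7788.000.

E[X] = 7788 = 7788.000.


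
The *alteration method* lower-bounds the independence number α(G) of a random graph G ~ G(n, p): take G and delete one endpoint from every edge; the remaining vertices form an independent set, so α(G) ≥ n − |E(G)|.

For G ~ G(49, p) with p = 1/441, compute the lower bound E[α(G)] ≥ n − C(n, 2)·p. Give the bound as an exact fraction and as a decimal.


E[|E(G)|] = C(49, 2)·p = 1176 · (1/441) = 8/3.
E[α(G)] ≥ n − E[|E(G)|] = 49 − 8/3 = 139/3.
Numerically: ≈ 46.3333.
(This is only a lower bound; the true E[α(G)] may be larger.)

E[α(G)] ≥ 139/3 ≈ 46.3333.


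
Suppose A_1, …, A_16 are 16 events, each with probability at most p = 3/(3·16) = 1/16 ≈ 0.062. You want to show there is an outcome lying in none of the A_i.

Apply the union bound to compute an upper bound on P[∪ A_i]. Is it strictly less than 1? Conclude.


Union bound: P[∪_{i=1}^{16} A_i] ≤ Σ_i P[A_i] ≤ 16·p = 16·(1/16) = 1.
Numerically: 1 ≈ 1.000.
Is 1 < 1? NO.
Since the bound 1 is ≥ 1, the union bound is uninformative here; it does NOT by itself certify existence.

16·p = 1 ≈ 1.000; existence NOT certified by the union bound.


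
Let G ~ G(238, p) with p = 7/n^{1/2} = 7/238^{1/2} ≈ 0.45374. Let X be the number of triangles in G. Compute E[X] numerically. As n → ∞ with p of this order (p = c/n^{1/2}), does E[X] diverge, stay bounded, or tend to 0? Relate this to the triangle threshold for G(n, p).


Number of potential triangles: C(238, 3) = 2218636.
Each occurs with probability p³ ≈ (0.45374)³ ≈ 9.3417595e-02.
By linearity: E[X] = C(238, 3)·p³ ≈ 2218636 · 9.3417595e-02 ≈ 207259.64031.
Since α = 1/2 < 1, p = c/n^{1/2} ≫ 1/n is above the triangle threshold p ~ 1/n. Asymptotically E[X] ~ (c³/6)·n^{3(1−α)} = (7³/6)·n^{1.5} → ∞; triangles are abundant w.h.p.

E[X] ≈ 207259.64031; in regime p = Θ(1/n^{1/2}) E[X] diverges (above the triangle threshold p ~ 1/n).


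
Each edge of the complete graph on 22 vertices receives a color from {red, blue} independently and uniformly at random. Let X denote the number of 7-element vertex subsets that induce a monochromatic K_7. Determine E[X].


Let X = Σ_S X_S over the C(22, 7) = 170544 subsets S of size 7, where X_S = 1 if the K_7 on S is monochromatic.
For a fixed S, the K_7 on S has C(7, 2) = 21 edges. P[all 21 edges red] = (1/2)^21, and likewise for blue, so P[monochromatic] = 2·(1/2)^21 = 2^{1 − 21} = 1/1048576.
Summing: E[X] = C(22, 7) · 2^{1 − 21} = 170544 · 1/1048576 = 10659/65536.
Numerically: E[X] ≈ 0.1626.

E[X] = C(22,7)·2^(1−C(7,2)) = 10659/65536 ≈ 0.1626.


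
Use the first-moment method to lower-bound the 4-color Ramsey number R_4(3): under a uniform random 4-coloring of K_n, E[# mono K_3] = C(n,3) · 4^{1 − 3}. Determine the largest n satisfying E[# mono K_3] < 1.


We need C(n, 3) · 4^{1 − 3} < 1, i.e. C(n, 3) < 4^{3 − 1} = 16.
Check values of n near the boundary:
  n = 3: C(3, 3) = 1; 1 < 16? YES
  n = 4: C(4, 3) = 4; 4 < 16? YES
  n = 5: C(5, 3) = 10; 10 < 16? YES
  n = 6: C(6, 3) = 20; 20 < 16? NO
  n = 7: C(7, 3) = 35; 35 < 16? NO
The largest n with C(n, 3) < 16 is n = 5 (where E[X] = 5/8 ≈ 0.625000). Hence R_4(3) > 5, i.e. R_4(3) ≥ 6.

Largest n = 5; hence R_4(3) > 5.


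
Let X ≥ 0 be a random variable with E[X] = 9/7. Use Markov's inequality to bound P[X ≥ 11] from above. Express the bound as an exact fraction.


μ = E[X] = 9/7, a = 11.
Markov: P[X ≥ 11] ≤ μ/a = (9/7)/11 = 9/77.
Numerically: ≈ 0.116883.
(Since a = 11 > μ = 1.285714, the bound 9/77 is < 1 and informative.)

P[X ≥ 11] ≤ 9/77 ≈ 0.116883.


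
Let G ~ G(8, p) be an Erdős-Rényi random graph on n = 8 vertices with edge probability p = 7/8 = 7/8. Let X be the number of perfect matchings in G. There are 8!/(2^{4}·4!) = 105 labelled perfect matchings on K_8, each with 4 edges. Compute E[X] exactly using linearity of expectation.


K_8 has 8!/(2^{4}·4!) = 105 labelled perfect matchings.
For each such perfect matching H, let X_H = 1 if all 4 edges of H are present in G. Then P[X_H = 1] = p^{4} = (7/8)^{4} = 2401/4096.
By linearity: E[X] = Σ_H E[X_H] = 105 · p^{4} = 105 · 2401/4096 = 252105/4096.
Numerically: E[X] ≈ 61.5491.

E[X] = 105 · (7/8)^{4} = 252105/4096 ≈ 61.5491.


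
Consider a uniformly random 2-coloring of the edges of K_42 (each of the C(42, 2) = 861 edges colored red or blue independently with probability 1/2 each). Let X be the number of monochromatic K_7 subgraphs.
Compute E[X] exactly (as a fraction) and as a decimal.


Let X = Σ_S X_S over the C(42, 7) = 26978328 subsets S of size 7, where X_S = 1 if the K_7 on S is monochromatic.
For a fixed S, the K_7 on S has C(7, 2) = 21 edges. P[all 21 edges red] = (1/2)^21, and likewise for blue, so P[monochromatic] = 2·(1/2)^21 = 2^{1 − 21} = 1/1048576.
By linearity of expectation: E[X] = C(42, 7) · 2^{1 − 21} = 26978328 · 1/1048576 = 3372291/131072.
Numerically: E[X] ≈ 25.72854.

E[X] = C(42,7)·2^(1−C(7,2)) = 3372291/131072 ≈ 25.72854.


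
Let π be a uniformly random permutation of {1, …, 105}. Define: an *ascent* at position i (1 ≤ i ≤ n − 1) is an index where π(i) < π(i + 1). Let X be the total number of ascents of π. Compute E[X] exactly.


Write X = Σ X_I over i = 1, …, 104, with X_I the indicator of one ascent.
There are 104 indicators.
For each fixed i, the pair (π(i), π(i+1)) is a uniformly random ordered pair of distinct values from {1, …, 105}; by symmetry P[π(i) < π(i+1)] = 1/2.
By linearity: E[X] = 104 · (1/2) = (105 − 1) · (1/2) = 52 ≈ 52.0000.

E[X] = 52 = 52.0000.


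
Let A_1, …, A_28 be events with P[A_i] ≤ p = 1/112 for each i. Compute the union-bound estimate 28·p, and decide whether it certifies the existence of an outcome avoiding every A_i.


Union bound: P[∪_{i=1}^{28} A_i] ≤ Σ_i P[A_i] ≤ 28·p = 28·(1/112) = 1/4.
Numerically: 1/4 ≈ 0.2500000.
Is 1/4 < 1? YES.
Since P[∪ A_i] ≤ 1/4 < 1, the complement has P[∩ A_i^c] ≥ 1 − 1/4 = 3/4 > 0, so some outcome avoids every A_i.

28·p = 1/4 ≈ 0.2500000; existence CERTIFIED by the union bound.


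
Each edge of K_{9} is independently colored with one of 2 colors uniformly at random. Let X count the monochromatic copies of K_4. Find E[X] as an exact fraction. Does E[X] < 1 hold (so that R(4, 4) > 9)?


E[X] = C(9, 4) · 2^{1 − 6} = 126 · 2^{−5} = 126/32.
As a reduced fraction: E[X] = 63/16 ≈ 3.938.
Is E[X] < 1? NO.
Since E[X] ≥ 1, the first-moment bound is inconclusive at n = 9; it does NOT by itself certify R(4, 4) > 9.

E[X] = 63/16 ≈ 3.938; E[X] ≥ 1; first-moment method inconclusive here.


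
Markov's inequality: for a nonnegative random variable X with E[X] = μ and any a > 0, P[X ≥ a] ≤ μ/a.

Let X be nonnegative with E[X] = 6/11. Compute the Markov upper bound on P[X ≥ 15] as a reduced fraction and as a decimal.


μ = E[X] = 6/11, a = 15.
Markov: P[X ≥ 15] ≤ μ/a = (6/11)/15 = 2/55.
Numerically: ≈ 0.03636.
(Since a = 15 > μ = 0.54545, the bound 2/55 is < 1 and informative.)

P[X ≥ 15] ≤ 2/55 ≈ 0.03636.


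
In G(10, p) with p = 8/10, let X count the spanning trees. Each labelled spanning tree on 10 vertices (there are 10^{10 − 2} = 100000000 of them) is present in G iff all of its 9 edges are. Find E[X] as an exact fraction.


K_10 has 10^{10 − 2} = 100000000 labelled spanning trees.
For each such spanning tree H, let X_H = 1 if all 9 edges of H are present in G. Then P[X_H = 1] = p^{9} = (4/5)^{9} = 262144/1953125.
By linearity: E[X] = Σ_H E[X_H] = 100000000 · p^{9} = 100000000 · 262144/1953125 = 67108864/5.
Numerically: E[X] ≈ 1.342e+07.

E[X] = 100000000 · (4/5)^{9} = 67108864/5 ≈ 1.342e+07.


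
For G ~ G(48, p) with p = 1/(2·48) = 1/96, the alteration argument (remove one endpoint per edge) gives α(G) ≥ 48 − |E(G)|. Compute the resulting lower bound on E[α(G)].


E[|E(G)|] = C(48, 2)·p = 1128 · (1/96) = 47/4.
E[α(G)] ≥ n − E[|E(G)|] = 48 − 47/4 = 145/4.
Numerically: ≈ 36.250.
(This is only a lower bound; the true E[α(G)] may be larger.)

E[α(G)] ≥ 145/4 ≈ 36.250.


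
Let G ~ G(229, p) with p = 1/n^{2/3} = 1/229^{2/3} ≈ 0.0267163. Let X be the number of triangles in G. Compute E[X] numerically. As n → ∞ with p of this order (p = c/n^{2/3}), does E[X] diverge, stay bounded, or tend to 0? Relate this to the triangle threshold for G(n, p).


Number of potential triangles: C(229, 3) = 1975354.
Each occurs with probability p³ ≈ (0.0267163)³ ≈ 1.90690490e-05.
By linearity: E[X] = C(229, 3)·p³ ≈ 1975354 · 1.90690490e-05 ≈ 37.668122.
Since α = 2/3 < 1, p = c/n^{2/3} ≫ 1/n is above the triangle threshold p ~ 1/n. Asymptotically E[X] ~ (c³/6)·n^{3(1−α)} = (1³/6)·n^{1} → ∞; triangles are abundant w.h.p.

E[X] ≈ 37.668122; in regime p = Θ(1/n^{2/3}) E[X] diverges (above the triangle threshold p ~ 1/n).


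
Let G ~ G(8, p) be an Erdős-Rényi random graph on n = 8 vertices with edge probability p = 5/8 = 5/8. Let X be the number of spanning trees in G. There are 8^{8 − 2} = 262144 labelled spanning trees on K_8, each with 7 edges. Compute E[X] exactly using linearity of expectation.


K_8 has 8^{8 − 2} = 262144 labelled spanning trees.
For each such spanning tree H, let X_H = 1 if all 7 edges of H are present in G. Then P[X_H = 1] = p^{7} = (5/8)^{7} = 78125/2097152.
By linearity: E[X] = Σ_H E[X_H] = 262144 · p^{7} = 262144 · 78125/2097152 = 78125/8.
Numerically: E[X] ≈ 9.77e+03.

E[X] = 262144 · (5/8)^{7} = 78125/8 ≈ 9.77e+03.


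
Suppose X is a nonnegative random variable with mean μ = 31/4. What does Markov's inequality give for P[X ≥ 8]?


μ = E[X] = 31/4, a = 8.
Markov: P[X ≥ 8] ≤ μ/a = (31/4)/8 = 31/32.
Numerically: ≈ 0.968750.
(Since a = 8 > μ = 7.750000, the bound 31/32 is < 1 and informative.)

P[X ≥ 8] ≤ 31/32 ≈ 0.968750.


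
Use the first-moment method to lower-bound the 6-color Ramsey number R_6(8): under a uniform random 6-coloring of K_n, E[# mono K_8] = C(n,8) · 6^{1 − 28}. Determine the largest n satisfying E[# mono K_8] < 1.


We need C(n, 8) · 6^{1 − 28} < 1, i.e. C(n, 8) < 6^{28 − 1} = 1023490369077469249536.
Check values of n near the boundary:
  n = 1590: C(1590, 8) = 995397314198933813310; 995397314198933813310 < 1023490369077469249536? YES
  n = 1591: C(1591, 8) = 1000427749141189953870; 1000427749141189953870 < 1023490369077469249536? YES
  n = 1592: C(1592, 8) = 1005480414540892933435; 1005480414540892933435 < 1023490369077469249536? YES
  n = 1593: C(1593, 8) = 1010555394551193970323; 1010555394551193970323 < 1023490369077469249536? YES
  n = 1594: C(1594, 8) = 1015652773590544255167; 1015652773590544255167 < 1023490369077469249536? YES
  n = 1595: C(1595, 8) = 1020772636343363633895; 1020772636343363633895 < 1023490369077469249536? YES
  n = 1596: C(1596, 8) = 1025915067760710553965; 1025915067760710553965 < 1023490369077469249536? NO
The largest n with C(n, 8) < 1023490369077469249536 is n = 1595 (where E[X] = 113419181815929292655/113721152119718805504 ≈ 0.9973446). Hence R_6(8) > 1595, i.e. R_6(8) ≥ 1596.

Largest n = 1595; hence R_6(8) > 1595.


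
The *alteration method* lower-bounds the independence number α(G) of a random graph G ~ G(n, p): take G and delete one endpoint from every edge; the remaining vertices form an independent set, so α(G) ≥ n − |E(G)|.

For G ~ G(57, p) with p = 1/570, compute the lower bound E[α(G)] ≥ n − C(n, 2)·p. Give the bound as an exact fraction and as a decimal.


E[|E(G)|] = C(57, 2)·p = 1596 · (1/570) = 14/5.
E[α(G)] ≥ n − E[|E(G)|] = 57 − 14/5 = 271/5.
Numerically: ≈ 54.2000.
(This is only a lower bound; the true E[α(G)] may be larger.)

E[α(G)] ≥ 271/5 ≈ 54.2000.


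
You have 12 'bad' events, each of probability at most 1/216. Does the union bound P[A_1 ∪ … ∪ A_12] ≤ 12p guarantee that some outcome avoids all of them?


Union bound: P[∪_{i=1}^{12} A_i] ≤ Σ_i P[A_i] ≤ 12·p = 12·(1/216) = 1/18.
Numerically: 1/18 ≈ 0.0555556.
Is 1/18 < 1? YES.
Since P[∪ A_i] ≤ 1/18 < 1, the complement has P[∩ A_i^c] ≥ 1 − 1/18 = 17/18 > 0, so some outcome avoids every A_i.

12·p = 1/18 ≈ 0.0555556; existence CERTIFIED by the union bound.


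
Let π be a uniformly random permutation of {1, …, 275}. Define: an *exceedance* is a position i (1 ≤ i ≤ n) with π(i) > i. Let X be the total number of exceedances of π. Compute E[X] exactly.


Write X = Σ_{i=1}^{275} X_i, where X_i = 1_{π(i) > i}.
For each fixed i, π(i) is uniform over {1, …, 275} (marginal of a uniform permutation), so P[π(i) > i] = (n − i)/n. Summing: Σ_{i=1}^{275} (n − i)/n = (0 + 1 + … + 274)/275 = 275(275 − 1)/(2·275) = (275 − 1)/2.
Hence E[X] = Σ_{i=1}^{275} (275 − i)/275 = 137 ≈ 137.00000.

E[X] = 137 = 137.00000.


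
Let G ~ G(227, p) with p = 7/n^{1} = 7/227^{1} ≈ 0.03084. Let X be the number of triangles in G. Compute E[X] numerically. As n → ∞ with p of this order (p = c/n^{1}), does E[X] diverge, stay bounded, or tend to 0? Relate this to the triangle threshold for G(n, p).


Number of potential triangles: C(227, 3) = 1923825.
Each occurs with probability p³ ≈ (0.03084)³ ≈ 2.932355e-05.
By linearity: E[X] = C(227, 3)·p³ ≈ 1923825 · 2.932355e-05 ≈ 56.4134.
Here α = 1, so p = 7/n is exactly at the triangle threshold p ~ 1/n. Asymptotically E[X] → c³/6 = 7³/6 = 343/6 ≈ 57.1667, a bounded constant. In this regime the triangle count is asymptotically Poisson(c³/6).

E[X] ≈ 56.4134; in regime p = Θ(1/n^{1}) E[X] stays bounded (at the triangle threshold p ~ 1/n).


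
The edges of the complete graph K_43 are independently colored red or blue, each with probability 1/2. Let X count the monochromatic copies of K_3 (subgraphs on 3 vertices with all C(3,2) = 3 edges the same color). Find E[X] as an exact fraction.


Let X = Σ_S X_S over the C(43, 3) = 12341 subsets S of size 3, where X_S = 1 if the K_3 on S is monochromatic.
For a fixed S, the K_3 on S has C(3, 2) = 3 edges. P[all 3 edges red] = (1/2)^3, and likewise for blue, so P[monochromatic] = 2·(1/2)^3 = 2^{1 − 3} = 1/4.
By linearity of expectation: E[X] = C(43, 3) · 2^{1 − 3} = 12341 · 1/4 = 12341/4.
Numerically: E[X] ≈ 3085.2500.

E[X] = C(43,3)·2^(1−C(3,2)) = 12341/4 ≈ 3085.2500.


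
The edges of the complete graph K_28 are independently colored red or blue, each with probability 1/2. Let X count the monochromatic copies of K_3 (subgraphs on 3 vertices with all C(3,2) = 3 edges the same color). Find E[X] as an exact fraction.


Let X = Σ_S X_S over the C(28, 3) = 3276 subsets S of size 3, where X_S = 1 if the K_3 on S is monochromatic.
For a fixed S, the K_3 on S has C(3, 2) = 3 edges. P[all 3 edges red] = (1/2)^3, and likewise for blue, so P[monochromatic] = 2·(1/2)^3 = 2^{1 − 3} = 1/4.
By linearity of expectation: E[X] = C(28, 3) · 2^{1 − 3} = 3276 · 1/4 = 819.
Numerically: E[X] ≈ 819.00000.

E[X] = C(28,3)·2^(1−C(3,2)) = 819 ≈ 819.00000.


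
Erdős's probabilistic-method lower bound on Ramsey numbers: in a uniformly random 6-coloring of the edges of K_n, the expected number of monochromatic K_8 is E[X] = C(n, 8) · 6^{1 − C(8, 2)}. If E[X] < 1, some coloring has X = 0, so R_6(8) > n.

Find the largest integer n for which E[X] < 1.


We need C(n, 8) · 6^{1 − 28} < 1, i.e. C(n, 8) < 6^{28 − 1} = 1023490369077469249536.
Check values of n near the boundary:
  n = 1592: C(1592, 8) = 1005480414540892933435; 1005480414540892933435 < 1023490369077469249536? YES
  n = 1593: C(1593, 8) = 1010555394551193970323; 1010555394551193970323 < 1023490369077469249536? YES
  n = 1594: C(1594, 8) = 1015652773590544255167; 1015652773590544255167 < 1023490369077469249536? YES
  n = 1595: C(1595, 8) = 1020772636343363633895; 1020772636343363633895 < 1023490369077469249536? YES
  n = 1596: C(1596, 8) = 1025915067760710553965; 1025915067760710553965 < 1023490369077469249536? NO
The largest n with C(n, 8) < 1023490369077469249536 is n = 1595 (where E[X] = 113419181815929292655/113721152119718805504 ≈ 0.997345). Hence R_6(8) > 1595, i.e. R_6(8) ≥ 1596.

Largest n = 1595; hence R_6(8) > 1595.


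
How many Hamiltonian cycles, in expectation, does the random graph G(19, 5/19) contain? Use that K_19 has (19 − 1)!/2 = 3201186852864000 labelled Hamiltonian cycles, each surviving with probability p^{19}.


K_19 has (19 − 1)!/2 = 3201186852864000 labelled Hamiltonian cycles.
For each such Hamiltonian cycle H, let X_H = 1 if all 19 edges of H are present in G. Then P[X_H = 1] = p^{19} = (5/19)^{19} = 19073486328125/1978419655660313589123979.
By linearity of expectation: E[X] = Σ_H E[X_H] = 3201186852864000 · p^{19} = 3201186852864000 · 19073486328125/1978419655660313589123979 = 61057793671875000000000000000/1978419655660313589123979.
Numerically: E[X] ≈ 3.086e+04.

E[X] = 3201186852864000 · (5/19)^{19} = 61057793671875000000000000000/1978419655660313589123979 ≈ 3.086e+04.


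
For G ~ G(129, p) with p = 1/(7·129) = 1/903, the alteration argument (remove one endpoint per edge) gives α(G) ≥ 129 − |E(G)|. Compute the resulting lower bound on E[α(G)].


E[|E(G)|] = C(129, 2)·p = 8256 · (1/903) = 64/7.
E[α(G)] ≥ n − E[|E(G)|] = 129 − 64/7 = 839/7.
Numerically: ≈ 119.85714.
(This is only a lower bound; the true E[α(G)] may be larger.)

E[α(G)] ≥ 839/7 ≈ 119.85714.


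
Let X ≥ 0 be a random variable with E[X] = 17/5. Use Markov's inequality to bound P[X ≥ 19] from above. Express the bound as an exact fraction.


μ = E[X] = 17/5, a = 19.
Markov: P[X ≥ 19] ≤ μ/a = (17/5)/19 = 17/95.
Numerically: ≈ 0.179.
(Since a = 19 > μ = 3.400, the bound 17/95 is < 1 and informative.)

P[X ≥ 19] ≤ 17/95 ≈ 0.179.


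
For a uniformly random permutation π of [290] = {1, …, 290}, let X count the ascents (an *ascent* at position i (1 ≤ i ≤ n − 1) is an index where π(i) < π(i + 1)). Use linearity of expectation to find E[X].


Write X = Σ X_I over i = 1, …, 289, with X_I the indicator of one ascent.
There are 289 indicators.
For each fixed i, the pair (π(i), π(i+1)) is a uniformly random ordered pair of distinct values from {1, …, 290}; by symmetry P[π(i) < π(i+1)] = 1/2.
By linearity: E[X] = 289 · (1/2) = (290 − 1) · (1/2) = 289/2 ≈ 144.500000.

E[X] = 289/2 = 144.500000.


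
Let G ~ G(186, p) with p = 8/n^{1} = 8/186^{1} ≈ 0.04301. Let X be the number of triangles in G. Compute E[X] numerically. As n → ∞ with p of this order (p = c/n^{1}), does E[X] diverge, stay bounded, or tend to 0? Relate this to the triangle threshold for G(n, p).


Number of potential triangles: C(186, 3) = 1055240.
Each occurs with probability p³ ≈ (0.04301)³ ≈ 7.956666e-05.
By linearity: E[X] = C(186, 3)·p³ ≈ 1055240 · 7.956666e-05 ≈ 83.9619.
Here α = 1, so p = 8/n is exactly at the triangle threshold p ~ 1/n. Asymptotically E[X] → c³/6 = 8³/6 = 256/3 ≈ 85.3333, a bounded constant. In this regime the triangle count is asymptotically Poisson(c³/6).

E[X] ≈ 83.9619; in regime p = Θ(1/n^{1}) E[X] stays bounded (at the triangle threshold p ~ 1/n).


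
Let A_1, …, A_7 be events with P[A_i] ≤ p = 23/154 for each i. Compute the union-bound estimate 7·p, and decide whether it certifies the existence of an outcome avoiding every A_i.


Union bound: P[∪_{i=1}^{7} A_i] ≤ Σ_i P[A_i] ≤ 7·p = 7·(23/154) = 23/22.
Numerically: 23/22 ≈ 1.0454545.
Is 23/22 < 1? NO.
Since the bound 23/22 is ≥ 1, the union bound is uninformative here; it does NOT by itself certify existence.

7·p = 23/22 ≈ 1.0454545; existence NOT certified by the union bound.


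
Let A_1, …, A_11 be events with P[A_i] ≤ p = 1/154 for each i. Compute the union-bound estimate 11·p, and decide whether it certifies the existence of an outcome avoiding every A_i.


Union bound: P[∪_{i=1}^{11} A_i] ≤ Σ_i P[A_i] ≤ 11·p = 11·(1/154) = 1/14.
Numerically: 1/14 ≈ 0.07143.
Is 1/14 < 1? YES.
Since P[∪ A_i] ≤ 1/14 < 1, the complement has P[∩ A_i^c] ≥ 1 − 1/14 = 13/14 > 0, so some outcome avoids every A_i.

11·p = 1/14 ≈ 0.07143; existence CERTIFIED by the union bound.


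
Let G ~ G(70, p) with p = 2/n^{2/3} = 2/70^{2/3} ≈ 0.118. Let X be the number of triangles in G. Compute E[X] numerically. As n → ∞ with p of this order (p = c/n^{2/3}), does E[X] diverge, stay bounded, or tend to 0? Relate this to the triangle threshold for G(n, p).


Number of potential triangles: C(70, 3) = 54740.
Each occurs with probability p³ ≈ (0.118)³ ≈ 1.63265e-03.
By linearity: E[X] = C(70, 3)·p³ ≈ 54740 · 1.63265e-03 ≈ 89.371.
Since α = 2/3 < 1, p = c/n^{2/3} ≫ 1/n is above the triangle threshold p ~ 1/n. Asymptotically E[X] ~ (c³/6)·n^{3(1−α)} = (2³/6)·n^{1} → ∞; triangles are abundant w.h.p.

E[X] ≈ 89.371; in regime p = Θ(1/n^{2/3}) E[X] diverges (above the triangle threshold p ~ 1/n).


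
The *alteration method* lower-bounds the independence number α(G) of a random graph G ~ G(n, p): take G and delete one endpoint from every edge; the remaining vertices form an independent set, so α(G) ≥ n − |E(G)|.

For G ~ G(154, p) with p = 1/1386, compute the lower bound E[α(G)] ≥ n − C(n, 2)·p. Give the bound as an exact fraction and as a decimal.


E[|E(G)|] = C(154, 2)·p = 11781 · (1/1386) = 17/2.
E[α(G)] ≥ n − E[|E(G)|] = 154 − 17/2 = 291/2.
Numerically: ≈ 145.50000.
(This is only a lower bound; the true E[α(G)] may be larger.)

E[α(G)] ≥ 291/2 ≈ 145.50000.


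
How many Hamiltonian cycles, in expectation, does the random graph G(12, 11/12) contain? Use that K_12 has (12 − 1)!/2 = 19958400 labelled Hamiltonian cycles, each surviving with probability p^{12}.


K_12 has (12 − 1)!/2 = 19958400 labelled Hamiltonian cycles.
For each such Hamiltonian cycle H, let X_H = 1 if all 12 edges of H are present in G. Then P[X_H = 1] = p^{12} = (11/12)^{12} = 3138428376721/8916100448256.
By linearity: E[X] = Σ_H E[X_H] = 19958400 · p^{12} = 19958400 · 3138428376721/8916100448256 = 6041474625187925/859963392.
Numerically: E[X] ≈ 7.0253e+06.

E[X] = 19958400 · (11/12)^{12} = 6041474625187925/859963392 ≈ 7.0253e+06.


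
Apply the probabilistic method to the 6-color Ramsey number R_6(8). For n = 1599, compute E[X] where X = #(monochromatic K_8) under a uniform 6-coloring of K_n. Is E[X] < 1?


E[X] = C(1599, 8) · 6^{1 − 28} = 1041478627524184359081 · 6^{−27} = 1041478627524184359081/1023490369077469249536.
As a reduced fraction: E[X] = 38573282500895717003/37907050706572935168 ≈ 1.01758.
Is E[X] < 1? NO.
Since E[X] ≥ 1, the first-moment bound is inconclusive at n = 1599; it does NOT by itself certify R_6(8) > 1599.

E[X] = 38573282500895717003/37907050706572935168 ≈ 1.01758; E[X] ≥ 1; first-moment method inconclusive here.


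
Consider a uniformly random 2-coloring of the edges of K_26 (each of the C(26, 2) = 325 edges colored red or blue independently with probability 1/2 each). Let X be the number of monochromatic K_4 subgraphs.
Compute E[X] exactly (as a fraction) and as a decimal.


Let X = Σ_S X_S over the C(26, 4) = 14950 subsets S of size 4, where X_S = 1 if the K_4 on S is monochromatic.
For a fixed S, the K_4 on S has C(4, 2) = 6 edges. P[all 6 edges red] = (1/2)^6, and likewise for blue, so P[monochromatic] = 2·(1/2)^6 = 2^{1 − 6} = 1/32.
By linearity of expectation: E[X] = C(26, 4) · 2^{1 − 6} = 14950 · 1/32 = 7475/16.
Numerically: E[X] ≈ 467.1875.

E[X] = C(26,4)·2^(1−C(4,2)) = 7475/16 ≈ 467.1875.


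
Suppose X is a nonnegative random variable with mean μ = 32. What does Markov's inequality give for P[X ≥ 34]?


μ = E[X] = 32, a = 34.
Markov: P[X ≥ 34] ≤ μ/a = (32)/34 = 16/17.
Numerically: ≈ 0.941176.
(Since a = 34 > μ = 32.000000, the bound 16/17 is < 1 and informative.)

P[X ≥ 34] ≤ 16/17 ≈ 0.941176.


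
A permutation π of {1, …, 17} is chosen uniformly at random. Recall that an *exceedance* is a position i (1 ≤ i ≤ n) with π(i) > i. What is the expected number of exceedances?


Write X = Σ_{i=1}^{17} X_i, where X_i = 1_{π(i) > i}.
For each fixed i, π(i) is uniform over {1, …, 17} (marginal of a uniform permutation), so P[π(i) > i] = (n − i)/n. Summing: Σ_{i=1}^{17} (n − i)/n = (0 + 1 + … + 16)/17 = 17(17 − 1)/(2·17) = (17 − 1)/2.
Hence E[X] = Σ_{i=1}^{17} (17 − i)/17 = 8 ≈ 8.000000.

E[X] = 8 = 8.000000.


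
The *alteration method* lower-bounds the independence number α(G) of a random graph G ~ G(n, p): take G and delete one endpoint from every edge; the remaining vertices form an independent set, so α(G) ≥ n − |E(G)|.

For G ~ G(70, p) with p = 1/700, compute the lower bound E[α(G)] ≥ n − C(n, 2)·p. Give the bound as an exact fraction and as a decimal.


E[|E(G)|] = C(70, 2)·p = 2415 · (1/700) = 69/20.
E[α(G)] ≥ n − E[|E(G)|] = 70 − 69/20 = 1331/20.
Numerically: ≈ 66.55000.
(This is only a lower bound; the true E[α(G)] may be larger.)

E[α(G)] ≥ 1331/20 ≈ 66.55000.


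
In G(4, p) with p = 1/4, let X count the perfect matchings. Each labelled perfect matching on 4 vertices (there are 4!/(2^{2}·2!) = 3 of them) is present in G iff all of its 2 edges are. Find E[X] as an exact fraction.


K_4 has 4!/(2^{2}·2!) = 3 labelled perfect matchings.
For each such perfect matching H, let X_H = 1 if all 2 edges of H are present in G. Then P[X_H = 1] = p^{2} = (1/4)^{2} = 1/16.
By linearity: E[X] = Σ_H E[X_H] = 3 · p^{2} = 3 · 1/16 = 3/16.
Numerically: E[X] ≈ 0.1875.

E[X] = 3 · (1/4)^{2} = 3/16 ≈ 0.1875.


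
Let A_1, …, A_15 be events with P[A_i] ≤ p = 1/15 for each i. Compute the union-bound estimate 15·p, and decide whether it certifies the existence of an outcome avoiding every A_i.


Union bound: P[∪_{i=1}^{15} A_i] ≤ Σ_i P[A_i] ≤ 15·p = 15·(1/15) = 1.
Numerically: 1 ≈ 1.0000000.
Is 1 < 1? NO.
Since the bound 1 is ≥ 1, the union bound is uninformative here; it does NOT by itself certify existence.

15·p = 1 ≈ 1.0000000; existence NOT certified by the union bound.


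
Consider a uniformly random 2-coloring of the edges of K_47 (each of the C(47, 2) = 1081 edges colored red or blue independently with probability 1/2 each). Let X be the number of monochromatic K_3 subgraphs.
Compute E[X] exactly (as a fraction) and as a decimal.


Let X = Σ_S X_S over the C(47, 3) = 16215 subsets S of size 3, where X_S = 1 if the K_3 on S is monochromatic.
For a fixed S, the K_3 on S has C(3, 2) = 3 edges. P[all 3 edges red] = (1/2)^3, and likewise for blue, so P[monochromatic] = 2·(1/2)^3 = 2^{1 − 3} = 1/4.
By linearity of expectation: E[X] = C(47, 3) · 2^{1 − 3} = 16215 · 1/4 = 16215/4.
Numerically: E[X] ≈ 4053.7500.

E[X] = C(47,3)·2^(1−C(3,2)) = 16215/4 ≈ 4053.7500.


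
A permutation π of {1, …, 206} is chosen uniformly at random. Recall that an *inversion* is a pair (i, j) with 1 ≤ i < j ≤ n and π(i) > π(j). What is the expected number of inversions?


Write X = Σ X_I over the C(206, 2) = 21115 pairs i < j, with X_I the indicator of one inversion.
There are 21115 indicators.
For each fixed pair i < j, the values π(i) and π(j) are two distinct elements of {1, …, 206} in uniformly random order; by symmetry P[π(i) > π(j)] = 1/2.
By linearity: E[X] = 21115 · (1/2) = C(206, 2) · (1/2) = 21115/2 = 21115/2 ≈ 10557.50000.

E[X] = 21115/2 = 10557.50000.


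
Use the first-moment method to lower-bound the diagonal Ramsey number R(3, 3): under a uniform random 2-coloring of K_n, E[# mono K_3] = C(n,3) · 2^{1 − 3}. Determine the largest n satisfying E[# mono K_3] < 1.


We need C(n, 3) · 2^{1 − 3} < 1, i.e. C(n, 3) < 2^{3 − 1} = 4.
Check values of n near the boundary:
  n = 3: C(3, 3) = 1; 1 < 4? YES
  n = 4: C(4, 3) = 4; 4 < 4? NO
  n = 5: C(5, 3) = 10; 10 < 4? NO
  n = 6: C(6, 3) = 20; 20 < 4? NO
The largest n with C(n, 3) < 4 is n = 3 (where E[X] = 1/4 ≈ 0.250000). Hence R(3, 3) > 3, i.e. R(3, 3) ≥ 4.

Largest n = 3; hence R(3, 3) > 3.


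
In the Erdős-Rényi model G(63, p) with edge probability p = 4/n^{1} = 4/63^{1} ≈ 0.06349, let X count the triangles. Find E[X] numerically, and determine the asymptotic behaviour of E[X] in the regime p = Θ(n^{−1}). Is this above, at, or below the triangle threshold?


Number of potential triangles: C(63, 3) = 39711.
Each occurs with probability p³ ≈ (0.06349)³ ≈ 2.559519e-04.
By linearity: E[X] = C(63, 3)·p³ ≈ 39711 · 2.559519e-04 ≈ 10.1641.
Here α = 1, so p = 4/n is exactly at the triangle threshold p ~ 1/n. Asymptotically E[X] → c³/6 = 4³/6 = 32/3 ≈ 10.6667, a bounded constant. In this regime the triangle count is asymptotically Poisson(c³/6).

E[X] ≈ 10.1641; in regime p = Θ(1/n^{1}) E[X] stays bounded (at the triangle threshold p ~ 1/n).


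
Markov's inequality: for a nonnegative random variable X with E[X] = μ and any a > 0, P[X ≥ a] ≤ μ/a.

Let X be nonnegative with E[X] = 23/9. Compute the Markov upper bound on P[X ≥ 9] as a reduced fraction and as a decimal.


μ = E[X] = 23/9, a = 9.
Markov: P[X ≥ 9] ≤ μ/a = (23/9)/9 = 23/81.
Numerically: ≈ 0.284.
(Since a = 9 > μ = 2.556, the bound 23/81 is < 1 and informative.)

P[X ≥ 9] ≤ 23/81 ≈ 0.284.


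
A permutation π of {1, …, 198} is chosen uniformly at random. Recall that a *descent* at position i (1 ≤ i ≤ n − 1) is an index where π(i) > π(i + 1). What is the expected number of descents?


Write X = Σ X_I over i = 1, …, 197, with X_I the indicator of one descent.
There are 197 indicators.
For each fixed i, the pair (π(i), π(i+1)) is a uniformly random ordered pair of distinct values from {1, …, 198}; by symmetry P[π(i) > π(i+1)] = 1/2.
By linearity: E[X] = 197 · (1/2) = (198 − 1) · (1/2) = 197/2 ≈ 98.500000.

E[X] = 197/2 = 98.500000.


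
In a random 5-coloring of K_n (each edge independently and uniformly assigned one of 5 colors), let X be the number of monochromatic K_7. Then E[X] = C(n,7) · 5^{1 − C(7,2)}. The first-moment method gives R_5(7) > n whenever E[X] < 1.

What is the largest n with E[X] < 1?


We need C(n, 7) · 5^{1 − 21} < 1, i.e. C(n, 7) < 5^{21 − 1} = 95367431640625.
Check values of n near the boundary:
  n = 332: C(332, 7) = 82772214646616; 82772214646616 < 95367431640625? YES
  n = 333: C(333, 7) = 84549532139028; 84549532139028 < 95367431640625? YES
  n = 334: C(334, 7) = 86359460961576; 86359460961576 < 95367431640625? YES
  n = 335: C(335, 7) = 88202498238195; 88202498238195 < 95367431640625? YES
  n = 336: C(336, 7) = 90079147136880; 90079147136880 < 95367431640625? YES
  n = 337: C(337, 7) = 91989916924632; 91989916924632 < 95367431640625? YES
  n = 338: C(338, 7) = 93935323022736; 93935323022736 < 95367431640625? YES
  n = 339: C(339, 7) = 95915887062372; 95915887062372 < 95367431640625? NO
  n = 340: C(340, 7) = 97932136940560; 97932136940560 < 95367431640625? NO
  n = 341: C(341, 7) = 99984606876440; 99984606876440 < 95367431640625? NO
The largest n with C(n, 7) < 95367431640625 is n = 338 (where E[X] = 93935323022736/95367431640625 ≈ 0.98498). Hence R_5(7) > 338, i.e. R_5(7) ≥ 339.

Largest n = 338; hence R_5(7) > 338.


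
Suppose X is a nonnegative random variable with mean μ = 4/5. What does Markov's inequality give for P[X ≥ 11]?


μ = E[X] = 4/5, a = 11.
Markov: P[X ≥ 11] ≤ μ/a = (4/5)/11 = 4/55.
Numerically: ≈ 0.0727.
(Since a = 11 > μ = 0.8000, the bound 4/55 is < 1 and informative.)

P[X ≥ 11] ≤ 4/55 ≈ 0.0727.


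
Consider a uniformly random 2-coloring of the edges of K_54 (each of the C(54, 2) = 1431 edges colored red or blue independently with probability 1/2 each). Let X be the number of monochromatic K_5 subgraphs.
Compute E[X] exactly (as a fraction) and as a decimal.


Let X = Σ_S X_S over the C(54, 5) = 3162510 subsets S of size 5, where X_S = 1 if the K_5 on S is monochromatic.
For a fixed S, the K_5 on S has C(5, 2) = 10 edges. P[all 10 edges red] = (1/2)^10, and likewise for blue, so P[monochromatic] = 2·(1/2)^10 = 2^{1 − 10} = 1/512.
Summing: E[X] = C(54, 5) · 2^{1 − 10} = 3162510 · 1/512 = 1581255/256.
Numerically: E[X] ≈ 6176.777.

E[X] = C(54,5)·2^(1−C(5,2)) = 1581255/256 ≈ 6176.777.


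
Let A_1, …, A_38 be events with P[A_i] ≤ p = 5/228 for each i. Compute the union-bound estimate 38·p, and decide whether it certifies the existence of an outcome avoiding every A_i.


Union bound: P[∪_{i=1}^{38} A_i] ≤ Σ_i P[A_i] ≤ 38·p = 38·(5/228) = 5/6.
Numerically: 5/6 ≈ 0.833333.
Is 5/6 < 1? YES.
Since P[∪ A_i] ≤ 5/6 < 1, the complement has P[∩ A_i^c] ≥ 1 − 5/6 = 1/6 > 0, so some outcome avoids every A_i.

38·p = 5/6 ≈ 0.833333; existence CERTIFIED by the union bound.


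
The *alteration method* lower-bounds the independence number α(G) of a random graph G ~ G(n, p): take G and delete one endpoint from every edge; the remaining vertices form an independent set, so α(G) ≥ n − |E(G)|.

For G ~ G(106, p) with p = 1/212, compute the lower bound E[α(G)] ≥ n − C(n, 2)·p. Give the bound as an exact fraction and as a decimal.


E[|E(G)|] = C(106, 2)·p = 5565 · (1/212) = 105/4.
E[α(G)] ≥ n − E[|E(G)|] = 106 − 105/4 = 319/4.
Numerically: ≈ 79.750.
(This is only a lower bound; the true E[α(G)] may be larger.)

E[α(G)] ≥ 319/4 ≈ 79.750.


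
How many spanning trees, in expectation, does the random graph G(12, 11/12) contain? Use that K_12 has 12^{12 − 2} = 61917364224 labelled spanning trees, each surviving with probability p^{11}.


K_12 has 12^{12 − 2} = 61917364224 labelled spanning trees.
For each such spanning tree H, let X_H = 1 if all 11 edges of H are present in G. Then P[X_H = 1] = p^{11} = (11/12)^{11} = 285311670611/743008370688.
Summing the indicators: E[X] = Σ_H E[X_H] = 61917364224 · p^{11} = 61917364224 · 285311670611/743008370688 = 285311670611/12.
Numerically: E[X] ≈ 2.378e+10.

E[X] = 61917364224 · (11/12)^{11} = 285311670611/12 ≈ 2.378e+10.
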